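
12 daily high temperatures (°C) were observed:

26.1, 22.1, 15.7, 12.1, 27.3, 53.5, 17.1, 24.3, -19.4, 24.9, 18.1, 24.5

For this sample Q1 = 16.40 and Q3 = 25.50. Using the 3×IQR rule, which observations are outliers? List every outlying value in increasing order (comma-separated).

IQR = Q3 − Q1 = 25.50 − 16.40 = 9.10.
Lower fence = Q1 − 3·IQR = 16.40 − 27.30 = -10.90.
Upper fence = Q3 + 3·IQR = 25.50 + 27.30 = 52.80.
-19.4 < -10.90 → outlier.
53.5 > 52.80 → outlier.
All remaining values lie within [-10.90, 52.80].

-19.4, 53.5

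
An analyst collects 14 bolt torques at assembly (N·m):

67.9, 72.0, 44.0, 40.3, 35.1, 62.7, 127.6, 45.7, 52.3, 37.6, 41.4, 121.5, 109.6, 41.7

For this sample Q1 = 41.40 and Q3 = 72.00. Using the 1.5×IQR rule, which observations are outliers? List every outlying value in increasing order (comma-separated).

IQR = Q3 − Q1 = 72.00 − 41.40 = 30.60.
Lower fence = Q1 − 1.5·IQR = 41.40 − 45.90 = -4.50.
Upper fence = Q3 + 1.5·IQR = 72.00 + 45.90 = 117.90.
121.5 > 117.90 → outlier.
127.6 > 117.90 → outlier.
All remaining values lie within [-4.50, 117.90].

121.5, 127.6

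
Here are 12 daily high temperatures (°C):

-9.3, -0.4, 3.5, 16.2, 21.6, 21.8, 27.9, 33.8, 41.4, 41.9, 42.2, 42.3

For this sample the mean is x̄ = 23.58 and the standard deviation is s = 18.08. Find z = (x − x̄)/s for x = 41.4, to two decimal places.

0.99

z = (41.4 − 23.58) / 18.08 = 0.99.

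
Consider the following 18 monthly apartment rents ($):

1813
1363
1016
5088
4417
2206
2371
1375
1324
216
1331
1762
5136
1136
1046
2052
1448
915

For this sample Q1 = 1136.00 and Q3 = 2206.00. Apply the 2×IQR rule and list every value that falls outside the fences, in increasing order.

IQR = Q3 − Q1 = 2206.00 − 1136.00 = 1070.00.
Lower fence = Q1 − 2·IQR = 1136.00 − 2140.00 = -1004.00.
Upper fence = Q3 + 2·IQR = 2206.00 + 2140.00 = 4346.00.
4417 > 4346.00 → outlier.
5088 > 4346.00 → outlier.
5136 > 4346.00 → outlier.
All remaining values lie within [-1004.00, 4346.00].

4417, 5088, 5136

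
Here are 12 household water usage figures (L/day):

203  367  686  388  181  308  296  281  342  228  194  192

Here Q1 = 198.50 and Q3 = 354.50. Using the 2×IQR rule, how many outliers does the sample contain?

1

IQR = 156.00; fences at 198.50 − 312.00 = -113.50 and 354.50 + 312.00 = 666.50.
Outside the cutoffs: 686.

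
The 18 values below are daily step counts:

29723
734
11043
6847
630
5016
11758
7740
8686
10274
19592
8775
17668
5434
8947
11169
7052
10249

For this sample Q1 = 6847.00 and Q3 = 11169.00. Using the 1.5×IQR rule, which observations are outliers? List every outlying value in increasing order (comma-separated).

IQR = Q3 − Q1 = 11169.00 − 6847.00 = 4322.00.
Lower fence = Q1 − 1.5·IQR = 6847.00 − 6483.00 = 364.00.
Upper fence = Q3 + 1.5·IQR = 11169.00 + 6483.00 = 17652.00.
17668 > 17652.00 → outlier.
19592 > 17652.00 → outlier.
29723 > 17652.00 → outlier.
All remaining values lie within [364.00, 17652.00].

17668, 19592, 29723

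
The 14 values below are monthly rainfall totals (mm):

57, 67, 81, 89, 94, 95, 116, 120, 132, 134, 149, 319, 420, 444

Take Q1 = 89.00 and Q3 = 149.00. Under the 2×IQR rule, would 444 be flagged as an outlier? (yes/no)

IQR = Q3 − Q1 = 149.00 − 89.00 = 60.00.
Lower fence = Q1 − 2·IQR = 89.00 − 120.00 = -31.00.
Upper fence = Q3 + 2·IQR = 149.00 + 120.00 = 269.00.
444 lies above the upper fence.

yes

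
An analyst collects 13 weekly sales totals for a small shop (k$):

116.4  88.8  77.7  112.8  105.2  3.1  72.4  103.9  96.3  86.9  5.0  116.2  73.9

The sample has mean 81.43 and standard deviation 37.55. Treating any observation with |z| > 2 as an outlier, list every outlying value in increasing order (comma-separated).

3.1, 5.0

Cutoffs at x̄ ± 2s: 81.43 ± 2·37.55 = [6.33, 156.53].
3.1: z = -2.09, |z| > 2 → outlier.
5.0: z = -2.04, |z| > 2 → outlier.
Every other value lies within [6.33, 156.53].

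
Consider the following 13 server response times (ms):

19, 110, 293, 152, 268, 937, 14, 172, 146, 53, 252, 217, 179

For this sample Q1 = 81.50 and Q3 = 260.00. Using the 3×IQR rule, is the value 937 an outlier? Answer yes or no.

yes

IQR = Q3 − Q1 = 260.00 − 81.50 = 178.50.
Lower fence = Q1 − 3·IQR = 81.50 − 535.50 = -454.00.
Upper fence = Q3 + 3·IQR = 260.00 + 535.50 = 795.50.
937 lies above the upper fence.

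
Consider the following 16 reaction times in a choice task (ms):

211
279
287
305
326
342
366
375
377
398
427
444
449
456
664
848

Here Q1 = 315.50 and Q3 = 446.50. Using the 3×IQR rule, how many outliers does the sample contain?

1

IQR = 131.00; fences at 315.50 − 393.00 = -77.50 and 446.50 + 393.00 = 839.50.
Outside the cutoffs: 848.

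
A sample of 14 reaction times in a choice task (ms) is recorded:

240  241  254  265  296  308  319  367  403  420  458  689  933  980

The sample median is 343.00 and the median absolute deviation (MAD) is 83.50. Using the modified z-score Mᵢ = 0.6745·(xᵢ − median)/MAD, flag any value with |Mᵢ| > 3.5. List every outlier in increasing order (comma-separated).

|Mᵢ| > 3.5 ⇔ |xᵢ − 343.00| > 3.5·83.50/0.6745 = 433.28.
So outliers lie outside [-90.28, 776.28].
933: M = 4.77 → outlier.
980: M = 5.15 → outlier.

933, 980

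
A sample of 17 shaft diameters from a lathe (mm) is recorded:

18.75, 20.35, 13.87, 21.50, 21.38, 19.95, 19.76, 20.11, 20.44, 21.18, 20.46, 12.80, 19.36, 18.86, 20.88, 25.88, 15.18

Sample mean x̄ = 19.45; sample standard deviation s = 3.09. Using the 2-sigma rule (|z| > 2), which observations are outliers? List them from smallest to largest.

12.80, 25.88

Cutoffs at x̄ ± 2s: 19.45 ± 2·3.09 = [13.27, 25.63].
12.80: z = -2.15, |z| > 2 → outlier.
25.88: z = 2.08, |z| > 2 → outlier.
Every other value lies within [13.27, 25.63].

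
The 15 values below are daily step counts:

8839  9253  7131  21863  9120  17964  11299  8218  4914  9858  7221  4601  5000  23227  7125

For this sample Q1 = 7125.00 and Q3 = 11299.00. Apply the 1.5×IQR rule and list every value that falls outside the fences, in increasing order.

17964, 21863, 23227

IQR = Q3 − Q1 = 11299.00 − 7125.00 = 4174.00.
Lower fence = Q1 − 1.5·IQR = 7125.00 − 6261.00 = 864.00.
Upper fence = Q3 + 1.5·IQR = 11299.00 + 6261.00 = 17560.00.
17964 > 17560.00 → outlier.
21863 > 17560.00 → outlier.
23227 > 17560.00 → outlier.
All remaining values lie within [864.00, 17560.00].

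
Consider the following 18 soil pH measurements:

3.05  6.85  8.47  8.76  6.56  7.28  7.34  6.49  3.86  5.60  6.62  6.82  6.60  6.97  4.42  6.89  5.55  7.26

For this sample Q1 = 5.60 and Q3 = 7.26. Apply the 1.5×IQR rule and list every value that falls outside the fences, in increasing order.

3.05

IQR = Q3 − Q1 = 7.26 − 5.60 = 1.66.
Lower fence = Q1 − 1.5·IQR = 5.60 − 2.49 = 3.11.
Upper fence = Q3 + 1.5·IQR = 7.26 + 2.49 = 9.75.
3.05 < 3.11 → outlier.
All remaining values lie within [3.11, 9.75].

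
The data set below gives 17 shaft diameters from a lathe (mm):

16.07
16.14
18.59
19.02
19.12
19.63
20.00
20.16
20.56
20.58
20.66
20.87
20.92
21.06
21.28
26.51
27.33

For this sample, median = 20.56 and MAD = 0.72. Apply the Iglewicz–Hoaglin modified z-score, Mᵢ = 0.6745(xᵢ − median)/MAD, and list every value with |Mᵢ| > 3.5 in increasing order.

|Mᵢ| > 3.5 ⇔ |xᵢ − 20.56| > 3.5·0.72/0.6745 = 3.74.
So outliers lie outside [16.82, 24.30].
16.07: M = -4.21 → outlier.
16.14: M = -4.14 → outlier.
26.51: M = 5.57 → outlier.
27.33: M = 6.34 → outlier.

16.07, 16.14, 26.51, 27.33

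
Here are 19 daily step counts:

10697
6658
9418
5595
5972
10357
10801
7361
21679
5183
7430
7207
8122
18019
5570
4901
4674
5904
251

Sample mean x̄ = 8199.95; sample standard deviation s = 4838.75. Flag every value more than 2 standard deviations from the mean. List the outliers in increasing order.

Cutoffs at x̄ ± 2s: 8199.95 ± 2·4838.75 = [-1477.55, 17877.45].
18019: z = 2.03, |z| > 2 → outlier.
21679: z = 2.79, |z| > 2 → outlier.
Every other value lies within [-1477.55, 17877.45].

18019, 21679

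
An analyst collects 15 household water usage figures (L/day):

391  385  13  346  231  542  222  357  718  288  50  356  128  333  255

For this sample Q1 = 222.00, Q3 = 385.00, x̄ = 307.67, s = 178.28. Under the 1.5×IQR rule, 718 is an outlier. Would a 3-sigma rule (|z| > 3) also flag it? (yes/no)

no

z = (718 − 307.67) / 178.28 = 2.30.
|z| = 2.30 ≤ 3.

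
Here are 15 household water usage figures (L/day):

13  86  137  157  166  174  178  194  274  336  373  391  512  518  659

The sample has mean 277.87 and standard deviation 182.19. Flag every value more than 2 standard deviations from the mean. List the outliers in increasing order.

Cutoffs at x̄ ± 2s: 277.87 ± 2·182.19 = [-86.51, 642.25].
659: z = 2.09, |z| > 2 → outlier.
Every other value lies within [-86.51, 642.25].

659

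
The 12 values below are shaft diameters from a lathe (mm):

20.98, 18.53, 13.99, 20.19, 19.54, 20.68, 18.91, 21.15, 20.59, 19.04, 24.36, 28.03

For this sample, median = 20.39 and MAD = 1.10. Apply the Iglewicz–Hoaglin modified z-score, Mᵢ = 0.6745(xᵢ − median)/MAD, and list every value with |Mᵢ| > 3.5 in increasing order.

|Mᵢ| > 3.5 ⇔ |xᵢ − 20.39| > 3.5·1.10/0.6745 = 5.71.
So outliers lie outside [14.68, 26.10].
13.99: M = -3.92 → outlier.
28.03: M = 4.68 → outlier.

13.99, 28.03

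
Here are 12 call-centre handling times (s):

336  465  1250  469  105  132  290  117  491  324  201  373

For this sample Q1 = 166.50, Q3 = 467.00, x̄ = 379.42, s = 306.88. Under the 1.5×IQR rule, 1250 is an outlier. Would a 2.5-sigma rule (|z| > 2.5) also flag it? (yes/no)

z = (1250 − 379.42) / 306.88 = 2.84.
|z| = 2.84 > 2.5.

yes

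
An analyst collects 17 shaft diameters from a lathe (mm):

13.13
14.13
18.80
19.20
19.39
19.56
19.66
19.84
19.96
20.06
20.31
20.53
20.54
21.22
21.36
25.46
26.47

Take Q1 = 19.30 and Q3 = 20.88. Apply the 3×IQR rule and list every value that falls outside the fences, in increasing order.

IQR = Q3 − Q1 = 20.88 − 19.30 = 1.58.
Lower fence = Q1 − 3·IQR = 19.30 − 4.74 = 14.56.
Upper fence = Q3 + 3·IQR = 20.88 + 4.74 = 25.62.
13.13 < 14.56 → outlier.
14.13 < 14.56 → outlier.
26.47 > 25.62 → outlier.
All remaining values lie within [14.56, 25.62].

13.13, 14.13, 26.47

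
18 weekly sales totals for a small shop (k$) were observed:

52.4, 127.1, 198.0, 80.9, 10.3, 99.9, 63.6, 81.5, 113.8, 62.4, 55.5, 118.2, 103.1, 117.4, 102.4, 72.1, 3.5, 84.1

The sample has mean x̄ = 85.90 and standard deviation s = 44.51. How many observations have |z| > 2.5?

Cutoffs: x̄ ± 2.5s = [-25.375, 197.175].
Outside the cutoffs: 198.0.

1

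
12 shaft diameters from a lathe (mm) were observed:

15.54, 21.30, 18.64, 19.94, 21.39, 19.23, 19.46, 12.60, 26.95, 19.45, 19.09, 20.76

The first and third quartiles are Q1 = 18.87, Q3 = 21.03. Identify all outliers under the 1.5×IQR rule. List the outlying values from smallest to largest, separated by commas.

IQR = Q3 − Q1 = 21.03 − 18.87 = 2.16.
Lower fence = Q1 − 1.5·IQR = 18.87 − 3.24 = 15.63.
Upper fence = Q3 + 1.5·IQR = 21.03 + 3.24 = 24.27.
12.60 < 15.63 → outlier.
15.54 < 15.63 → outlier.
26.95 > 24.27 → outlier.
All remaining values lie within [15.63, 24.27].

12.60, 15.54, 26.95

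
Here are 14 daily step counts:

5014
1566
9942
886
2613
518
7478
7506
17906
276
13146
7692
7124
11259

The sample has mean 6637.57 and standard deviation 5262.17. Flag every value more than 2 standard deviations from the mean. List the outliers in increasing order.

Cutoffs at x̄ ± 2s: 6637.57 ± 2·5262.17 = [-3886.77, 17161.91].
17906: z = 2.14, |z| > 2 → outlier.
Every other value lies within [-3886.77, 17161.91].

17906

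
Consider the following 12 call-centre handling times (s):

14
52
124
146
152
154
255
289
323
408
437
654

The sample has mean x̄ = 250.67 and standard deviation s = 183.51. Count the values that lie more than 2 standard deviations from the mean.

Cutoffs: x̄ ± 2s = [-116.35, 617.69].
Outside the cutoffs: 654.

1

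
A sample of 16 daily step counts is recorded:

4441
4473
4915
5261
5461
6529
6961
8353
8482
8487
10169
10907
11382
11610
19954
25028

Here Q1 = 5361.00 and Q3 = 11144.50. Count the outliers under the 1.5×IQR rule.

2

IQR = 5783.50; fences at 5361.00 − 8675.25 = -3314.25 and 11144.50 + 8675.25 = 19819.75.
Outside the cutoffs: 19954, 25028.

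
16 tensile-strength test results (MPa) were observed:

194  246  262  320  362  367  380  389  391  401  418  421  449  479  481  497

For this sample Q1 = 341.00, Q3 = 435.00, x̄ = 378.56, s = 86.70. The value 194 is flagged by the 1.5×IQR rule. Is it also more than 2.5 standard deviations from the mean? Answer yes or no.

z = (194 − 378.56) / 86.70 = -2.13.
|z| = 2.13 ≤ 2.5.

no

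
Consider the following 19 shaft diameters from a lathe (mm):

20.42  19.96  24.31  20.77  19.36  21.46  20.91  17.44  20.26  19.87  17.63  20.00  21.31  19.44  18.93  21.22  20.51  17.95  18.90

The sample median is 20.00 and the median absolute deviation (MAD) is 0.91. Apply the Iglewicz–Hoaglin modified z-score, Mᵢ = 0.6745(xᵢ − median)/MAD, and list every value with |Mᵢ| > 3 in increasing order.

24.31

|Mᵢ| > 3 ⇔ |xᵢ − 20.00| > 3·0.91/0.6745 = 4.05.
So outliers lie outside [15.95, 24.05].
24.31: M = 3.19 → outlier.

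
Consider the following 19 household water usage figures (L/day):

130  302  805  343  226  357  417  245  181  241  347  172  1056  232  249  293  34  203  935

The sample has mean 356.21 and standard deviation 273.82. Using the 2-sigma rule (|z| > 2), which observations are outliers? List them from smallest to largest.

Cutoffs at x̄ ± 2s: 356.21 ± 2·273.82 = [-191.43, 903.85].
935: z = 2.11, |z| > 2 → outlier.
1056: z = 2.56, |z| > 2 → outlier.
Every other value lies within [-191.43, 903.85].

935, 1056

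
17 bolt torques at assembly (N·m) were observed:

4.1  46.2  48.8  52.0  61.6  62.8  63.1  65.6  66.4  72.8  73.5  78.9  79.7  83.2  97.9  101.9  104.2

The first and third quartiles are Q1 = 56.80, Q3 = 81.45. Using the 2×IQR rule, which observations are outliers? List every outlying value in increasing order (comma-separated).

4.1

IQR = Q3 − Q1 = 81.45 − 56.80 = 24.65.
Lower fence = Q1 − 2·IQR = 56.80 − 49.30 = 7.50.
Upper fence = Q3 + 2·IQR = 81.45 + 49.30 = 130.75.
4.1 < 7.50 → outlier.
All remaining values lie within [7.50, 130.75].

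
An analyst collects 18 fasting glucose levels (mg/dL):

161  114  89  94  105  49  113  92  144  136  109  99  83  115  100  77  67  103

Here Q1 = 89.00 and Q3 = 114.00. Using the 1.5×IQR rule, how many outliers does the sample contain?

IQR = 25.00; fences at 89.00 − 37.50 = 51.50 and 114.00 + 37.50 = 151.50.
Outside the cutoffs: 49, 161.

2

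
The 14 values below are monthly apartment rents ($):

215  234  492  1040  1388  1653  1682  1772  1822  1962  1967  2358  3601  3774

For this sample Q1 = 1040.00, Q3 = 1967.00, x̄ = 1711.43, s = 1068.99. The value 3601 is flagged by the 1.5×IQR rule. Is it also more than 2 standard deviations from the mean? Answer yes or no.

no

z = (3601 − 1711.43) / 1068.99 = 1.77.
|z| = 1.77 ≤ 2.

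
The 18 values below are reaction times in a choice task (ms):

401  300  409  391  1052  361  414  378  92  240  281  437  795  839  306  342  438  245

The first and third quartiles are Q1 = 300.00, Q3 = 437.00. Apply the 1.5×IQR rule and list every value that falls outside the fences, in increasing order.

IQR = Q3 − Q1 = 437.00 − 300.00 = 137.00.
Lower fence = Q1 − 1.5·IQR = 300.00 − 205.50 = 94.50.
Upper fence = Q3 + 1.5·IQR = 437.00 + 205.50 = 642.50.
92 < 94.50 → outlier.
795 > 642.50 → outlier.
839 > 642.50 → outlier.
1052 > 642.50 → outlier.
All remaining values lie within [94.50, 642.50].

92, 795, 839, 1052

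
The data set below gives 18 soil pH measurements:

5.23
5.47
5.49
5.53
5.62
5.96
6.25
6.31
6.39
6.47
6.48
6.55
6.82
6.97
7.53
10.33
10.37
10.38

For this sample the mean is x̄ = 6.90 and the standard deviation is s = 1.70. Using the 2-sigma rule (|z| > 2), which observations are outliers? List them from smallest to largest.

10.33, 10.37, 10.38

Cutoffs at x̄ ± 2s: 6.90 ± 2·1.70 = [3.50, 10.30].
10.33: z = 2.02, |z| > 2 → outlier.
10.37: z = 2.04, |z| > 2 → outlier.
10.38: z = 2.05, |z| > 2 → outlier.
Every other value lies within [3.50, 10.30].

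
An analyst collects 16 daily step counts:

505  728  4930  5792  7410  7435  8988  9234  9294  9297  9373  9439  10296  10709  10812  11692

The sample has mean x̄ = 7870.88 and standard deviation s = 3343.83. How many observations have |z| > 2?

Cutoffs: x̄ ± 2s = [1183.22, 14558.54].
Outside the cutoffs: 505, 728.

2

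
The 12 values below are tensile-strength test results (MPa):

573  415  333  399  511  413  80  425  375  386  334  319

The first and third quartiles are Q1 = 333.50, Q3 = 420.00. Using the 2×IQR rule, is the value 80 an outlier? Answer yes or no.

IQR = Q3 − Q1 = 420.00 − 333.50 = 86.50.
Lower fence = Q1 − 2·IQR = 333.50 − 173.00 = 160.50.
Upper fence = Q3 + 2·IQR = 420.00 + 173.00 = 593.00.
80 lies below the lower fence.

yes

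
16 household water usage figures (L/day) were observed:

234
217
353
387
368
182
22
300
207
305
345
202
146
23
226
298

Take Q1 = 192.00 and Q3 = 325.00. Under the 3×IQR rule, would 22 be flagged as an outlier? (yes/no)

IQR = Q3 − Q1 = 325.00 − 192.00 = 133.00.
Lower fence = Q1 − 3·IQR = 192.00 − 399.00 = -207.00.
Upper fence = Q3 + 3·IQR = 325.00 + 399.00 = 724.00.
22 lies within [-207.00, 724.00].

no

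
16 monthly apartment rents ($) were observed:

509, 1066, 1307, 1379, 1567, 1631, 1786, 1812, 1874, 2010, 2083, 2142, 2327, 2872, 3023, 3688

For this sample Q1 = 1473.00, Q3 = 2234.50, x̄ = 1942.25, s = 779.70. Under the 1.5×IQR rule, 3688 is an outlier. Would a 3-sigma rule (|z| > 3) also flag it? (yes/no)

z = (3688 − 1942.25) / 779.70 = 2.24.
|z| = 2.24 ≤ 3.

no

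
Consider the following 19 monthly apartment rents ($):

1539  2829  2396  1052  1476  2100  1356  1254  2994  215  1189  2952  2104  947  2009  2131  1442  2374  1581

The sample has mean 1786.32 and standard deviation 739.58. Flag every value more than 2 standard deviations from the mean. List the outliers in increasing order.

215

Cutoffs at x̄ ± 2s: 1786.32 ± 2·739.58 = [307.16, 3265.48].
215: z = -2.12, |z| > 2 → outlier.
Every other value lies within [307.16, 3265.48].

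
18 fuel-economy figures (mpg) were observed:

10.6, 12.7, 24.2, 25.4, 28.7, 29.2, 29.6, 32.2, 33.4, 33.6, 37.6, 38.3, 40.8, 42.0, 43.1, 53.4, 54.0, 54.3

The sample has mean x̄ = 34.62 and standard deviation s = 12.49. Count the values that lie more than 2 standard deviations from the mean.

0

Cutoffs: x̄ ± 2s = [9.64, 59.60].
Every value lies within the cutoffs.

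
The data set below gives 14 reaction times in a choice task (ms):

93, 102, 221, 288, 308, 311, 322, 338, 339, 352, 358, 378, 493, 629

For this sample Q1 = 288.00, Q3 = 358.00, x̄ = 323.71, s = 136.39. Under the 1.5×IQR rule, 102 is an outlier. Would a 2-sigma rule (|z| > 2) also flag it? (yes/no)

no

z = (102 − 323.71) / 136.39 = -1.63.
|z| = 1.63 ≤ 2.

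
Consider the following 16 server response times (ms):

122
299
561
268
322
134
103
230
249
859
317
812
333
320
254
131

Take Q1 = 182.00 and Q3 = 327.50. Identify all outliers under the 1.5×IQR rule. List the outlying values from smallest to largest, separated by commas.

561, 812, 859

IQR = Q3 − Q1 = 327.50 − 182.00 = 145.50.
Lower fence = Q1 − 1.5·IQR = 182.00 − 218.25 = -36.25.
Upper fence = Q3 + 1.5·IQR = 327.50 + 218.25 = 545.75.
561 > 545.75 → outlier.
812 > 545.75 → outlier.
859 > 545.75 → outlier.
All remaining values lie within [-36.25, 545.75].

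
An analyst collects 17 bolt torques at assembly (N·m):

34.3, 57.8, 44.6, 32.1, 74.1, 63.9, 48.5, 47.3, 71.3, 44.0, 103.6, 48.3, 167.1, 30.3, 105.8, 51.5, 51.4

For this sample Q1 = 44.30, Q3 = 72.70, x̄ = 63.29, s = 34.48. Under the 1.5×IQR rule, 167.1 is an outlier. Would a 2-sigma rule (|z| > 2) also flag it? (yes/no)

z = (167.1 − 63.29) / 34.48 = 3.01.
|z| = 3.01 > 2.

yes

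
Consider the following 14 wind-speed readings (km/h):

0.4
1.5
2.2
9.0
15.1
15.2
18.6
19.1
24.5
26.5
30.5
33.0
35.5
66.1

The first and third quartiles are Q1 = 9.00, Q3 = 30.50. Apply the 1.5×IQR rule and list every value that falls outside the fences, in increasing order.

66.1

IQR = Q3 − Q1 = 30.50 − 9.00 = 21.50.
Lower fence = Q1 − 1.5·IQR = 9.00 − 32.25 = -23.25.
Upper fence = Q3 + 1.5·IQR = 30.50 + 32.25 = 62.75.
66.1 > 62.75 → outlier.
All remaining values lie within [-23.25, 62.75].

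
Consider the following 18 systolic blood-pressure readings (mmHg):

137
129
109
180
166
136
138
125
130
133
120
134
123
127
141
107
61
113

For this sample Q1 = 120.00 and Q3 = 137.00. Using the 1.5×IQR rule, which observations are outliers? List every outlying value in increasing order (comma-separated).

IQR = Q3 − Q1 = 137.00 − 120.00 = 17.00.
Lower fence = Q1 − 1.5·IQR = 120.00 − 25.50 = 94.50.
Upper fence = Q3 + 1.5·IQR = 137.00 + 25.50 = 162.50.
61 < 94.50 → outlier.
166 > 162.50 → outlier.
180 > 162.50 → outlier.
All remaining values lie within [94.50, 162.50].

61, 166, 180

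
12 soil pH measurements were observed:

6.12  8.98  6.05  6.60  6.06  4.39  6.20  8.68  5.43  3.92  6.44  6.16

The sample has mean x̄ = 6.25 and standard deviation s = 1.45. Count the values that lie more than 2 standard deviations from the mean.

Cutoffs: x̄ ± 2s = [3.35, 9.15].
Every value lies within the cutoffs.

0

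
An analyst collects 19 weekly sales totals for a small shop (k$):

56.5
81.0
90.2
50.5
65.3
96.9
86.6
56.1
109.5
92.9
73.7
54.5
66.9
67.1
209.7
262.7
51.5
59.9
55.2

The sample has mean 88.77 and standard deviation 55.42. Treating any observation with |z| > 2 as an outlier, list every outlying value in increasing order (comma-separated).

Cutoffs at x̄ ± 2s: 88.77 ± 2·55.42 = [-22.07, 199.61].
209.7: z = 2.18, |z| > 2 → outlier.
262.7: z = 3.14, |z| > 2 → outlier.
Every other value lies within [-22.07, 199.61].

209.7, 262.7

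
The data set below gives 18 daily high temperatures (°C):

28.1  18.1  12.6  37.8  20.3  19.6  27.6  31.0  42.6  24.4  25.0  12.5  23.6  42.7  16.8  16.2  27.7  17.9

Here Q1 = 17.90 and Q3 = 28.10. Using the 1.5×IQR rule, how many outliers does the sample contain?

0

IQR = 10.20; fences at 17.90 − 15.30 = 2.60 and 28.10 + 15.30 = 43.40.
Every value lies within the cutoffs.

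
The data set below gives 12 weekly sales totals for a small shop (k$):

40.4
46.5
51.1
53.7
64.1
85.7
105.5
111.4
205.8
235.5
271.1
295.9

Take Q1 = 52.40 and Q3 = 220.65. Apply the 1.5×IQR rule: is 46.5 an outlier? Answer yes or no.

IQR = Q3 − Q1 = 220.65 − 52.40 = 168.25.
Lower fence = Q1 − 1.5·IQR = 52.40 − 252.375 = -199.975.
Upper fence = Q3 + 1.5·IQR = 220.65 + 252.375 = 473.025.
46.5 lies within [-199.975, 473.025].

no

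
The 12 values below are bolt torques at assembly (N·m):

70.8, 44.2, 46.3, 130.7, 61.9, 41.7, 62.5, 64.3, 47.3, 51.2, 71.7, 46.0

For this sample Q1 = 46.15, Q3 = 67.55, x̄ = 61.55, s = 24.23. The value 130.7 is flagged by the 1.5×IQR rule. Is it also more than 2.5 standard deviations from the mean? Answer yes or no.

yes

z = (130.7 − 61.55) / 24.23 = 2.85.
|z| = 2.85 > 2.5.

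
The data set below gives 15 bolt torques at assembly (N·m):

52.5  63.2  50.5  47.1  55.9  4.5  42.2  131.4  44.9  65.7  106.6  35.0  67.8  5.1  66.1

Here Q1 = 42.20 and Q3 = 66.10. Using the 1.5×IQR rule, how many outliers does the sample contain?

IQR = 23.90; fences at 42.20 − 35.85 = 6.35 and 66.10 + 35.85 = 101.95.
Outside the cutoffs: 4.5, 5.1, 106.6, 131.4.

4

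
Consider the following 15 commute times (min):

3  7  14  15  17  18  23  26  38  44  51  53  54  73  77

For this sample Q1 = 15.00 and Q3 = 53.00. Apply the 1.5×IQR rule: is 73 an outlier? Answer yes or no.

IQR = Q3 − Q1 = 53.00 − 15.00 = 38.00.
Lower fence = Q1 − 1.5·IQR = 15.00 − 57.00 = -42.00.
Upper fence = Q3 + 1.5·IQR = 53.00 + 57.00 = 110.00.
73 lies within [-42.00, 110.00].

no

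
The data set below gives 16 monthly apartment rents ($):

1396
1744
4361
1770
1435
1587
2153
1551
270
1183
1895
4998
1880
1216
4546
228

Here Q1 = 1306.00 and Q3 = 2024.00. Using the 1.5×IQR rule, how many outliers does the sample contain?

4

IQR = 718.00; fences at 1306.00 − 1077.00 = 229.00 and 2024.00 + 1077.00 = 3101.00.
Outside the cutoffs: 228, 4361, 4546, 4998.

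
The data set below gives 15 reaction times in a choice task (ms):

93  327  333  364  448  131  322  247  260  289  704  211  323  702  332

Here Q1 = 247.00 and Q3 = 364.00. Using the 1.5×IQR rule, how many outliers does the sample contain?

2

IQR = 117.00; fences at 247.00 − 175.50 = 71.50 and 364.00 + 175.50 = 539.50.
Outside the cutoffs: 702, 704.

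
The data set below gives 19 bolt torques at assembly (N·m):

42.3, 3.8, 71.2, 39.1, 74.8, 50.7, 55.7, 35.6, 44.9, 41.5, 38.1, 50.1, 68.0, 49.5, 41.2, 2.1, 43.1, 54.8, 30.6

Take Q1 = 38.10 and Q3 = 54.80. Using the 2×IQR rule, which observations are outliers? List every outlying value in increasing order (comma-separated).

IQR = Q3 − Q1 = 54.80 − 38.10 = 16.70.
Lower fence = Q1 − 2·IQR = 38.10 − 33.40 = 4.70.
Upper fence = Q3 + 2·IQR = 54.80 + 33.40 = 88.20.
2.1 < 4.70 → outlier.
3.8 < 4.70 → outlier.
All remaining values lie within [4.70, 88.20].

2.1, 3.8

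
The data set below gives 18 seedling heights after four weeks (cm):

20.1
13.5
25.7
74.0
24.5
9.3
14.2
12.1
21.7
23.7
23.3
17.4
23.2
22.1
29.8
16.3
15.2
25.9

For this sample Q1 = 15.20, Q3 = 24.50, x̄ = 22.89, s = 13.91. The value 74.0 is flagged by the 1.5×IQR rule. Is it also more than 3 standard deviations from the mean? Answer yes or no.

z = (74.0 − 22.89) / 13.91 = 3.67.
|z| = 3.67 > 3.

yes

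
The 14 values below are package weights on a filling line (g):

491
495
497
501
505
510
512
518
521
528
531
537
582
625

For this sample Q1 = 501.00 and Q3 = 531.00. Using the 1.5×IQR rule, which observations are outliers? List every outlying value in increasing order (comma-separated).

582, 625

IQR = Q3 − Q1 = 531.00 − 501.00 = 30.00.
Lower fence = Q1 − 1.5·IQR = 501.00 − 45.00 = 456.00.
Upper fence = Q3 + 1.5·IQR = 531.00 + 45.00 = 576.00.
582 > 576.00 → outlier.
625 > 576.00 → outlier.
All remaining values lie within [456.00, 576.00].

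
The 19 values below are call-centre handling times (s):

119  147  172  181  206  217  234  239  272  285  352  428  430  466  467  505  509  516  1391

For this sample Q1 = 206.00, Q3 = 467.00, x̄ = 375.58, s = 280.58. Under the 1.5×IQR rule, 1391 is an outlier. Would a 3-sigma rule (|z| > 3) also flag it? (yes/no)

z = (1391 − 375.58) / 280.58 = 3.62.
|z| = 3.62 > 3.

yes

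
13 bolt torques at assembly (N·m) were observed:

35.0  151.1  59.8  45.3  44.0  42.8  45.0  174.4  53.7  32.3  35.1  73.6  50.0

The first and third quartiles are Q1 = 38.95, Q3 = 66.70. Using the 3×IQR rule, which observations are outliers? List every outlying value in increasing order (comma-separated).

IQR = Q3 − Q1 = 66.70 − 38.95 = 27.75.
Lower fence = Q1 − 3·IQR = 38.95 − 83.25 = -44.30.
Upper fence = Q3 + 3·IQR = 66.70 + 83.25 = 149.95.
151.1 > 149.95 → outlier.
174.4 > 149.95 → outlier.
All remaining values lie within [-44.30, 149.95].

151.1, 174.4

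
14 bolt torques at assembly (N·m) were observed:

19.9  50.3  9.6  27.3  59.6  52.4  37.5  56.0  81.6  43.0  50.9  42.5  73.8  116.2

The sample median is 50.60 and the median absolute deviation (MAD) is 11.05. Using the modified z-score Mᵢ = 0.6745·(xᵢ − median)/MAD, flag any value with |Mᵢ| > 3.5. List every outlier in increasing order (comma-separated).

|Mᵢ| > 3.5 ⇔ |xᵢ − 50.60| > 3.5·11.05/0.6745 = 57.34.
So outliers lie outside [-6.74, 107.94].
116.2: M = 4.00 → outlier.

116.2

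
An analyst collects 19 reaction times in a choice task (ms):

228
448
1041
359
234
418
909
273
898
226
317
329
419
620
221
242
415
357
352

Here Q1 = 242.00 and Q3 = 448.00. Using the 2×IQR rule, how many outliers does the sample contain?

3

IQR = 206.00; fences at 242.00 − 412.00 = -170.00 and 448.00 + 412.00 = 860.00.
Outside the cutoffs: 898, 909, 1041.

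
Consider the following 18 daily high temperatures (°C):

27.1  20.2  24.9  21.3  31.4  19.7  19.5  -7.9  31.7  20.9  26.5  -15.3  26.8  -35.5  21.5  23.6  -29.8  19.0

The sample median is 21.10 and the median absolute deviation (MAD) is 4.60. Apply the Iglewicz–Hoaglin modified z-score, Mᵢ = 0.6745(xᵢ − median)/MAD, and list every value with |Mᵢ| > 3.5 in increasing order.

-35.5, -29.8, -15.3, -7.9

|Mᵢ| > 3.5 ⇔ |xᵢ − 21.10| > 3.5·4.60/0.6745 = 23.87.
So outliers lie outside [-2.77, 44.97].
-35.5: M = -8.30 → outlier.
-29.8: M = -7.46 → outlier.
-15.3: M = -5.34 → outlier.
-7.9: M = -4.25 → outlier.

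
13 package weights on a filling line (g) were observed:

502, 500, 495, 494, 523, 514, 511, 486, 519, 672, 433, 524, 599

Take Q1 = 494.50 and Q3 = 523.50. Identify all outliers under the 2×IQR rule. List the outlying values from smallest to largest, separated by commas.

433, 599, 672

IQR = Q3 − Q1 = 523.50 − 494.50 = 29.00.
Lower fence = Q1 − 2·IQR = 494.50 − 58.00 = 436.50.
Upper fence = Q3 + 2·IQR = 523.50 + 58.00 = 581.50.
433 < 436.50 → outlier.
599 > 581.50 → outlier.
672 > 581.50 → outlier.
All remaining values lie within [436.50, 581.50].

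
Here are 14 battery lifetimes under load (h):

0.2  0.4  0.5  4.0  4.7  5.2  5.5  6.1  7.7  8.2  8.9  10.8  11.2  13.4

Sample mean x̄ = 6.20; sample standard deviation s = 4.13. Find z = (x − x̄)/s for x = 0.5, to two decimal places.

-1.38

z = (0.5 − 6.20) / 4.13 = -1.38.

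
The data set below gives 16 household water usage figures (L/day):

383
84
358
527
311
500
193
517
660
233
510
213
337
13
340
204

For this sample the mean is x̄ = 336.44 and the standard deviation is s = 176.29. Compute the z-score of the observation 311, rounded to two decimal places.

z = (311 − 336.44) / 176.29 = -0.14.

-0.14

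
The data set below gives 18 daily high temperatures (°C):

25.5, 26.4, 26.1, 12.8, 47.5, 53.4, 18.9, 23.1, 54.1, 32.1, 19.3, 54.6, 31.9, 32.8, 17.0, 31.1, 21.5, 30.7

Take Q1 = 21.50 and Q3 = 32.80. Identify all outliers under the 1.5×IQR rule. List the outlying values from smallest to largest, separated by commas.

53.4, 54.1, 54.6

IQR = Q3 − Q1 = 32.80 − 21.50 = 11.30.
Lower fence = Q1 − 1.5·IQR = 21.50 − 16.95 = 4.55.
Upper fence = Q3 + 1.5·IQR = 32.80 + 16.95 = 49.75.
53.4 > 49.75 → outlier.
54.1 > 49.75 → outlier.
54.6 > 49.75 → outlier.
All remaining values lie within [4.55, 49.75].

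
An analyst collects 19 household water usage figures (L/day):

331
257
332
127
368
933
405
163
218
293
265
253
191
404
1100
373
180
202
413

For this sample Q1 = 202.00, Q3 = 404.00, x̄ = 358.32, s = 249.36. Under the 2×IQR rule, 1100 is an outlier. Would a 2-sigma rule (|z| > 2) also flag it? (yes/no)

z = (1100 − 358.32) / 249.36 = 2.97.
|z| = 2.97 > 2.

yes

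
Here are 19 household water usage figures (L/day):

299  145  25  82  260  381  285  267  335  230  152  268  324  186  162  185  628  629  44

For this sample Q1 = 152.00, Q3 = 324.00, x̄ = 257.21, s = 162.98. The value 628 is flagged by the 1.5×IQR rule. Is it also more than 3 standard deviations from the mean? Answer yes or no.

z = (628 − 257.21) / 162.98 = 2.28.
|z| = 2.28 ≤ 3.

no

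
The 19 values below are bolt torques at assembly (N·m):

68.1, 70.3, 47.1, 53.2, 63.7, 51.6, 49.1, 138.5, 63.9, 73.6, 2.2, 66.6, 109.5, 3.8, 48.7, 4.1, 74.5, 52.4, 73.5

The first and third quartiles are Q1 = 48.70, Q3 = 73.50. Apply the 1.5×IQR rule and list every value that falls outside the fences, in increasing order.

IQR = Q3 − Q1 = 73.50 − 48.70 = 24.80.
Lower fence = Q1 − 1.5·IQR = 48.70 − 37.20 = 11.50.
Upper fence = Q3 + 1.5·IQR = 73.50 + 37.20 = 110.70.
2.2 < 11.50 → outlier.
3.8 < 11.50 → outlier.
4.1 < 11.50 → outlier.
138.5 > 110.70 → outlier.
All remaining values lie within [11.50, 110.70].

2.2, 3.8, 4.1, 138.5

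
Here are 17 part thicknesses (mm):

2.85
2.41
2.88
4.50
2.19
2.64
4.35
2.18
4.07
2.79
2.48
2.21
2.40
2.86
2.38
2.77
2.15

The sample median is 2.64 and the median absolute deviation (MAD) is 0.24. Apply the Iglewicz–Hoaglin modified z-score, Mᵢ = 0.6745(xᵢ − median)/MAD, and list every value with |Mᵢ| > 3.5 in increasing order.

4.07, 4.35, 4.50

|Mᵢ| > 3.5 ⇔ |xᵢ − 2.64| > 3.5·0.24/0.6745 = 1.25.
So outliers lie outside [1.39, 3.89].
4.07: M = 4.02 → outlier.
4.35: M = 4.81 → outlier.
4.50: M = 5.23 → outlier.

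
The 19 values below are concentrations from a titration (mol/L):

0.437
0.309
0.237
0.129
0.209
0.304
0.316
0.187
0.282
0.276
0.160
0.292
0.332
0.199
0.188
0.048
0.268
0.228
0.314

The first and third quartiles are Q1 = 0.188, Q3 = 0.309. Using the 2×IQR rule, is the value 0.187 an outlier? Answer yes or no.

no

IQR = Q3 − Q1 = 0.309 − 0.188 = 0.121.
Lower fence = Q1 − 2·IQR = 0.188 − 0.242 = -0.054.
Upper fence = Q3 + 2·IQR = 0.309 + 0.242 = 0.551.
0.187 lies within [-0.054, 0.551].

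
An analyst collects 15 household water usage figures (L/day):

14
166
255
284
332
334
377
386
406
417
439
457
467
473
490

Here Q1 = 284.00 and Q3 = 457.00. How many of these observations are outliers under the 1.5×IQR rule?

1

IQR = 173.00; fences at 284.00 − 259.50 = 24.50 and 457.00 + 259.50 = 716.50.
Outside the cutoffs: 14.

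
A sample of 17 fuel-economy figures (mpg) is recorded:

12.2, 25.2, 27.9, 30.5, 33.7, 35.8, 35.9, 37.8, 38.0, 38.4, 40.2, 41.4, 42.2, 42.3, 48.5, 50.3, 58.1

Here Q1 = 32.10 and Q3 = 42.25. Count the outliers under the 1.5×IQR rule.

IQR = 10.15; fences at 32.10 − 15.225 = 16.875 and 42.25 + 15.225 = 57.475.
Outside the cutoffs: 12.2, 58.1.

2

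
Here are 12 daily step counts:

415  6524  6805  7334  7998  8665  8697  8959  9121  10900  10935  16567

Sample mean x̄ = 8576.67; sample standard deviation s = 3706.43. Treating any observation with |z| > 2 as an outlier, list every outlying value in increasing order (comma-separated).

Cutoffs at x̄ ± 2s: 8576.67 ± 2·3706.43 = [1163.81, 15989.53].
415: z = -2.20, |z| > 2 → outlier.
16567: z = 2.16, |z| > 2 → outlier.
Every other value lies within [1163.81, 15989.53].

415, 16567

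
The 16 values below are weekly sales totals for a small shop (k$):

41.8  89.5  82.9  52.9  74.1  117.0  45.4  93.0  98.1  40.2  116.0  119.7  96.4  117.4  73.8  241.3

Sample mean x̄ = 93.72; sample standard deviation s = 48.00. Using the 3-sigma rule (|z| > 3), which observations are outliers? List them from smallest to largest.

241.3

Cutoffs at x̄ ± 3s: 93.72 ± 3·48.00 = [-50.28, 237.72].
241.3: z = 3.07, |z| > 3 → outlier.
Every other value lies within [-50.28, 237.72].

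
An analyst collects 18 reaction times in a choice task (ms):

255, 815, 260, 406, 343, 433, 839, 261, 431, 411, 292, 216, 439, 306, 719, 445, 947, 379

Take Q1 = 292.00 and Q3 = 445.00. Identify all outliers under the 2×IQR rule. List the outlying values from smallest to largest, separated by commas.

815, 839, 947

IQR = Q3 − Q1 = 445.00 − 292.00 = 153.00.
Lower fence = Q1 − 2·IQR = 292.00 − 306.00 = -14.00.
Upper fence = Q3 + 2·IQR = 445.00 + 306.00 = 751.00.
815 > 751.00 → outlier.
839 > 751.00 → outlier.
947 > 751.00 → outlier.
All remaining values lie within [-14.00, 751.00].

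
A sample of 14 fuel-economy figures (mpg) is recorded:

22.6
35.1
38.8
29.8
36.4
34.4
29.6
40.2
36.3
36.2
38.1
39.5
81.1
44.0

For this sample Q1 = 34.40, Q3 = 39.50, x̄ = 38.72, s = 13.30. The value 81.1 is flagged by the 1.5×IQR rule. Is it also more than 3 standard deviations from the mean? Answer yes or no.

yes

z = (81.1 − 38.72) / 13.30 = 3.19.
|z| = 3.19 > 3.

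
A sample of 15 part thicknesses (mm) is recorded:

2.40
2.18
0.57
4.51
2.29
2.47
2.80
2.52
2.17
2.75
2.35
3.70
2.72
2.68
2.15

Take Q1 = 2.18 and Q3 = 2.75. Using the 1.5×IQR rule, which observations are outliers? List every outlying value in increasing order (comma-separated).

0.57, 3.70, 4.51

IQR = Q3 − Q1 = 2.75 − 2.18 = 0.57.
Lower fence = Q1 − 1.5·IQR = 2.18 − 0.855 = 1.325.
Upper fence = Q3 + 1.5·IQR = 2.75 + 0.855 = 3.605.
0.57 < 1.325 → outlier.
3.70 > 3.605 → outlier.
4.51 > 3.605 → outlier.
All remaining values lie within [1.325, 3.605].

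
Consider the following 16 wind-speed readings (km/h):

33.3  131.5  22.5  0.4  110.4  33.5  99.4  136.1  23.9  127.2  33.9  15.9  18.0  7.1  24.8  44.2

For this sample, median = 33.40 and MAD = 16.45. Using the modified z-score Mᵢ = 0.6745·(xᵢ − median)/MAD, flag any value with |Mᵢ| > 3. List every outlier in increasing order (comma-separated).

|Mᵢ| > 3 ⇔ |xᵢ − 33.40| > 3·16.45/0.6745 = 73.17.
So outliers lie outside [-39.77, 106.57].
110.4: M = 3.16 → outlier.
127.2: M = 3.85 → outlier.
131.5: M = 4.02 → outlier.
136.1: M = 4.21 → outlier.

110.4, 127.2, 131.5, 136.1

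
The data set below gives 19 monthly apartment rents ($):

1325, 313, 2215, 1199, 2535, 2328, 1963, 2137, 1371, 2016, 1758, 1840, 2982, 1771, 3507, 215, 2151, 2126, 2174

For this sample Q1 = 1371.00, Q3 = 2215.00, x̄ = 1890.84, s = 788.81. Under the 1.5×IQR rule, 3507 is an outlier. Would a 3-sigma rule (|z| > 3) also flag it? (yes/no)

z = (3507 − 1890.84) / 788.81 = 2.05.
|z| = 2.05 ≤ 3.

no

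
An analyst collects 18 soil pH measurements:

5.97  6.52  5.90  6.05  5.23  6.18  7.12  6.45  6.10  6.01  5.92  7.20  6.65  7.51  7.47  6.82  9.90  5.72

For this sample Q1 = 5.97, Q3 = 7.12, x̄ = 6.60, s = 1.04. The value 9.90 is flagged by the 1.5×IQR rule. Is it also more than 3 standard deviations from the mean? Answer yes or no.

z = (9.90 − 6.60) / 1.04 = 3.17.
|z| = 3.17 > 3.

yes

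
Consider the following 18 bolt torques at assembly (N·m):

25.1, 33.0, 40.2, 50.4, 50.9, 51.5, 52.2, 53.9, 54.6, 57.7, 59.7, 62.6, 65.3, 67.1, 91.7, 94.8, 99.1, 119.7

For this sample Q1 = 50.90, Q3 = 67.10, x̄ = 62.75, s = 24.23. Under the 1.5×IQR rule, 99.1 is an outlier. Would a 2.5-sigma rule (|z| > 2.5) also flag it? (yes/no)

z = (99.1 − 62.75) / 24.23 = 1.50.
|z| = 1.50 ≤ 2.5.

no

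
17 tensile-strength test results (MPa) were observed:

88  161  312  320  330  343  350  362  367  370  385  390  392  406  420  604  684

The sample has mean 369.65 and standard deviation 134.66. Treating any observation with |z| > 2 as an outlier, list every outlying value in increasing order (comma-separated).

88, 684

Cutoffs at x̄ ± 2s: 369.65 ± 2·134.66 = [100.33, 638.97].
88: z = -2.09, |z| > 2 → outlier.
684: z = 2.33, |z| > 2 → outlier.
Every other value lies within [100.33, 638.97].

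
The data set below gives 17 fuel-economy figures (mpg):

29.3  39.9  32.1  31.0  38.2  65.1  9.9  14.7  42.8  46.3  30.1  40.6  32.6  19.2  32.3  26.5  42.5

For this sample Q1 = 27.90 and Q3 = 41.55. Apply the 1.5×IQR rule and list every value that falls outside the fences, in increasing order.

65.1

IQR = Q3 − Q1 = 41.55 − 27.90 = 13.65.
Lower fence = Q1 − 1.5·IQR = 27.90 − 20.475 = 7.425.
Upper fence = Q3 + 1.5·IQR = 41.55 + 20.475 = 62.025.
65.1 > 62.025 → outlier.
All remaining values lie within [7.425, 62.025].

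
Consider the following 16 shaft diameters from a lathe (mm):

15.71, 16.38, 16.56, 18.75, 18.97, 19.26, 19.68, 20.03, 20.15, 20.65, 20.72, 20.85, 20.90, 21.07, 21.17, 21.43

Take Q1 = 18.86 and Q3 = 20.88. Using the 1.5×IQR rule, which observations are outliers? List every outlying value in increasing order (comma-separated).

15.71

IQR = Q3 − Q1 = 20.88 − 18.86 = 2.02.
Lower fence = Q1 − 1.5·IQR = 18.86 − 3.03 = 15.83.
Upper fence = Q3 + 1.5·IQR = 20.88 + 3.03 = 23.91.
15.71 < 15.83 → outlier.
All remaining values lie within [15.83, 23.91].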